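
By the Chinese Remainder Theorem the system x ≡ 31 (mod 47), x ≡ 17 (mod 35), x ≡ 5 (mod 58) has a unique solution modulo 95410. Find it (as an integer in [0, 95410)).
The moduli 47, 35, 58 are pairwise coprime, so by the CRT there is a unique solution mod 47·35·58 = 95410.
Solve by successive substitution. Start with x ≡ 31 (mod 47).
  Combine with x ≡ 17 (mod 35): write x = 31 + 47·t and require 31 + 47·t ≡ 17 (mod 35), i.e. 47·t ≡ 17 − 31 ≡ 21 (mod 35). Since 47^(−1) ≡ 3 (mod 35) (47 ≡ 12 (mod 35)), t ≡ 3·21 ≡ 28 (mod 35). So x ≡ 31 + 47·28 = 1347 (mod 1645).
  Combine with x ≡ 5 (mod 58): write x = 1347 + 1645·t and require 1347 + 1645·t ≡ 5 (mod 58), i.e. 1645·t ≡ 5 − 1347 ≡ 50 (mod 58). Since 1645^(−1) ≡ 47 (mod 58) (1645 ≡ 21 (mod 58)), t ≡ 47·50 ≡ 30 (mod 58). So x ≡ 1347 + 1645·30 = 50697 (mod 95410).
Unique solution in [0, 95410): x = 50697.

Final answer: x ≡ 50697 (mod 95410); the representative in [0, 95410) is 50697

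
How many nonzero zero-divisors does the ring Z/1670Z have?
In Z/1670Z each nonzero element is either a unit (gcd with 1670 is 1) or a zero-divisor (gcd > 1). The number of units is φ(1670): factorise 1670 = 2 · 5 · 167, so φ(1670) = (2 − 1) · (5 − 1) · (167 − 1) = 1 · 4 · 166 = 664. The nonzero elements number 1670 − 1 = 1669. Hence the nonzero zero-divisors number 1669 − 664 = 1005.

Final answer: Z/1670Z has 1005 nonzero zero-divisors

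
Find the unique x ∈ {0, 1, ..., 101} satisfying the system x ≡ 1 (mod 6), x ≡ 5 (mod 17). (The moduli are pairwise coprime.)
x ≡ 73 (mod 102); the representative in [0, 102) is 73

The moduli 6, 17 are pairwise coprime, so by the CRT there is a unique solution mod 6·17 = 102.
Solve by successive substitution. Start with x ≡ 1 (mod 6).
  Combine with x ≡ 5 (mod 17): write x = 1 + 6·t and require 1 + 6·t ≡ 5 (mod 17), i.e. 6·t ≡ 5 − 1 ≡ 4 (mod 17). Since 6^(−1) ≡ 3 (mod 17), t ≡ 3·4 ≡ 12 (mod 17). So x ≡ 1 + 6·12 = 73 (mod 102).
Unique solution in [0, 102): x = 73.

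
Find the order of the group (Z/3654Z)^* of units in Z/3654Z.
|(Z/3654Z)^*| = 1008

(Z/3654Z)^* consists of the classes a with gcd(a, 3654) = 1, so its order is φ(3654). φ is multiplicative, with φ(p^e) = p^e − p^(e−1). Factorise 3654 = 2 · 3^2 · 7 · 29. Then
  φ(3654) = (2 − 1) · (3^2 − 3^1) · (7 − 1) · (29 − 1) = 1 · 6 · 6 · 28 = 1008.
Thus |(Z/3654Z)^*| = 1008.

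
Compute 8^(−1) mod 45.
Apply the extended Euclidean algorithm to (45, 8), tracking rows (r, s, t) with s·45 + t·8 = r. Each division r_prev = q·r_cur + r_new produces the new row as (previous row) − q·(current row):
  row A: (45, 1, 0)   [1·45 + 0·8 = 45]
  row B: (8, 0, 1)   [0·45 + 1·8 = 8]
  45 = 5·8 + 5   → row C = row A − 5·row B = (5, 1, −5)   [check: 1·45 − 5·8 = 5]
  8 = 1·5 + 3   → row D = row B − 1·row C = (3, −1, 6)   [check: −1·45 + 6·8 = 3]
  5 = 1·3 + 2   → row E = row C − 1·row D = (2, 2, −11)   [check: 2·45 − 11·8 = 2]
  3 = 1·2 + 1   → row F = row D − 1·row E = (1, −3, 17)   [check: −3·45 + 17·8 = 1]
  2 = 2·1 + 0   → remainder 0, stop. gcd = 1 (last nonzero row F).
The gcd is 1, so 8 is invertible mod 45. The last nonzero row gives −3·45 + 17·8 = 1, so t = 17. So 8^(−1) ≡ 17 (mod 45). Verify: 8 · 17 = 136 ≡ 1 (mod 45). ✓

Final answer: 8^(−1) ≡ 17 (mod 45)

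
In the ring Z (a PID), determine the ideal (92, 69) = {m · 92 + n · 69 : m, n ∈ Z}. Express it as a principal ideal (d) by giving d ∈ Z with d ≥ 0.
(92, 69) = (23); d = 23

In the PID Z, (a, b) is generated by gcd(a, b). Compute gcd(92, 69) with the extended Euclidean algorithm, tracking rows (r, s, t) with s·92 + t·69 = r:
  row A: (92, 1, 0)   [1·92 + 0·69 = 92]
  row B: (69, 0, 1)   [0·92 + 1·69 = 69]
  92 = 1·69 + 23   → row C = row A − 1·row B = (23, 1, −1)   [check: 1·92 − 1·69 = 23]
  69 = 3·23 + 0   → remainder 0, stop. gcd = 23 (last nonzero row C).
So gcd(92, 69) = 23, with Bézout identity 1·92 − 1·69 = 23. Containment (⊇): the Bézout identity exhibits 23 as an element of (92, 69), giving (23) ⊆ (92, 69). Containment (⊆): since 23 | 92 and 23 | 69 (92 = 23·4, 69 = 23·3), every Z-linear combination of 92 and 69 is divisible by 23, so (92, 69) ⊆ (23). Therefore (92, 69) = (23), d = 23.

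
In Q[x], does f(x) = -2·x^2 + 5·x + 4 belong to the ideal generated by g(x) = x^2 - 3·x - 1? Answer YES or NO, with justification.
NO

In Q[x] the ideal (g) consists of all multiples of g, so f ∈ (g) iff g | f, i.e. iff the remainder of f on division by g is 0. Divide f by g (g is monic, so eliminate the leading term of the running remainder at each step):
  leading term -2·x^2: subtract (-2)·g(x) = -2·x^2 + 6·x + 2, leaving 2 - x
The remainder r(x) = 2 - x ≠ 0 (and deg r < deg g), so g ∤ f, i.e. f ∉ (g).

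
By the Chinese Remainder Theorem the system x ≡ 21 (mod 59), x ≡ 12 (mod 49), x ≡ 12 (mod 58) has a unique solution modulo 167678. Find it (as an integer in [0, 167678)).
x ≡ 153480 (mod 167678); the representative in [0, 167678) is 153480

The moduli 59, 49, 58 are pairwise coprime, so by the CRT there is a unique solution mod 59·49·58 = 167678.
Solve by successive substitution. Start with x ≡ 21 (mod 59).
  Combine with x ≡ 12 (mod 49): write x = 21 + 59·t and require 21 + 59·t ≡ 12 (mod 49), i.e. 59·t ≡ 12 − 21 ≡ 40 (mod 49). Since 59^(−1) ≡ 5 (mod 49) (59 ≡ 10 (mod 49)), t ≡ 5·40 ≡ 4 (mod 49). So x ≡ 21 + 59·4 = 257 (mod 2891).
  Combine with x ≡ 12 (mod 58): write x = 257 + 2891·t and require 257 + 2891·t ≡ 12 (mod 58), i.e. 2891·t ≡ 12 − 257 ≡ 45 (mod 58). Since 2891^(−1) ≡ 45 (mod 58) (2891 ≡ 49 (mod 58)), t ≡ 45·45 ≡ 53 (mod 58). So x ≡ 257 + 2891·53 = 153480 (mod 167678).
Unique solution in [0, 167678): x = 153480.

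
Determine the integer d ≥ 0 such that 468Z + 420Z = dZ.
(468, 420) = (12); d = 12

In the PID Z, (a, b) is generated by gcd(a, b). Compute gcd(468, 420) with the extended Euclidean algorithm, tracking rows (r, s, t) with s·468 + t·420 = r:
  row A: (468, 1, 0)   [1·468 + 0·420 = 468]
  row B: (420, 0, 1)   [0·468 + 1·420 = 420]
  468 = 1·420 + 48   → row C = row A − 1·row B = (48, 1, −1)   [check: 1·468 − 1·420 = 48]
  420 = 8·48 + 36   → row D = row B − 8·row C = (36, −8, 9)   [check: −8·468 + 9·420 = 36]
  48 = 1·36 + 12   → row E = row C − 1·row D = (12, 9, −10)   [check: 9·468 − 10·420 = 12]
  36 = 3·12 + 0   → remainder 0, stop. gcd = 12 (last nonzero row E).
So gcd(468, 420) = 12, with Bézout identity 9·468 − 10·420 = 12. Containment (⊇): the Bézout identity exhibits 12 as an element of (468, 420), giving (12) ⊆ (468, 420). Containment (⊆): since 12 | 468 and 12 | 420 (468 = 12·39, 420 = 12·35), every Z-linear combination of 468 and 420 is divisible by 12, so (468, 420) ⊆ (12). Therefore (468, 420) = (12), d = 12.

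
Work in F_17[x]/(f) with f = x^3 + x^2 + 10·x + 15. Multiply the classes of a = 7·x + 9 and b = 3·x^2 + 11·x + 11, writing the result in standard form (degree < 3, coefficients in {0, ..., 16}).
a · b ≡ 15·x^2 + 5 (mod f(x))

Multiply as integer polynomials: a · b = 21·x^3 + 104·x^2 + 176·x + 99. Reducing coefficients mod 17: a · b ≡ 4·x^3 + 2·x^2 + 6·x + 14. Now divide by f(x) = x^3 + x^2 + 10·x + 15 in F_17[x], eliminating the leading term at each step:
  leading term 4·x^3: subtract (4)·f(x) = 4·x^3 + 4·x^2 + 6·x + 9, leaving 15·x^2 + 5 (coefficients mod 17)
The degree is now < 3, so this is the remainder. Hence a · b ≡ 15·x^2 + 5 in F_17[x]/(f).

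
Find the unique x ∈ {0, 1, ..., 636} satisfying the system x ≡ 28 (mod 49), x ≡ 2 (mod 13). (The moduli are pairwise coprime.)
The moduli 49, 13 are pairwise coprime, so by the CRT there is a unique solution mod 49·13 = 637.
Solve by successive substitution. Start with x ≡ 28 (mod 49).
  Combine with x ≡ 2 (mod 13): write x = 28 + 49·t and require 28 + 49·t ≡ 2 (mod 13), i.e. 49·t ≡ 2 − 28 ≡ 0 (mod 13). Since 49^(−1) ≡ 4 (mod 13) (49 ≡ 10 (mod 13)), t ≡ 4·0 ≡ 0 (mod 13). So x ≡ 28 + 49·0 = 28 (mod 637).
Unique solution in [0, 637): x = 28.

Final answer: x ≡ 28 (mod 637); the representative in [0, 637) is 28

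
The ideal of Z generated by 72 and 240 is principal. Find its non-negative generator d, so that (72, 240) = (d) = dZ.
In the PID Z, (a, b) is generated by gcd(a, b). Compute gcd(240, 72) with the extended Euclidean algorithm, tracking rows (r, s, t) with s·240 + t·72 = r:
  row A: (240, 1, 0)   [1·240 + 0·72 = 240]
  row B: (72, 0, 1)   [0·240 + 1·72 = 72]
  240 = 3·72 + 24   → row C = row A − 3·row B = (24, 1, −3)   [check: 1·240 − 3·72 = 24]
  72 = 3·24 + 0   → remainder 0, stop. gcd = 24 (last nonzero row C).
So gcd(72, 240) = 24, with Bézout identity 1·240 − 3·72 = 24. Containment (⊇): the Bézout identity exhibits 24 as an element of (72, 240), giving (24) ⊆ (72, 240). Containment (⊆): since 24 | 72 and 24 | 240 (72 = 24·3, 240 = 24·10), every Z-linear combination of 72 and 240 is divisible by 24, so (72, 240) ⊆ (24). Therefore (72, 240) = (24), d = 24.

Final answer: (72, 240) = (24); d = 24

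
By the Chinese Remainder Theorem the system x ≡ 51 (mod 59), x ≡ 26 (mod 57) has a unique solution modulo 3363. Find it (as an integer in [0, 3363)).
x ≡ 995 (mod 3363); the representative in [0, 3363) is 995

The moduli 59, 57 are pairwise coprime, so by the CRT there is a unique solution mod 59·57 = 3363.
Solve by successive substitution. Start with x ≡ 51 (mod 59).
  Combine with x ≡ 26 (mod 57): write x = 51 + 59·t and require 51 + 59·t ≡ 26 (mod 57), i.e. 59·t ≡ 26 − 51 ≡ 32 (mod 57). Since 59^(−1) ≡ 29 (mod 57) (59 ≡ 2 (mod 57)), t ≡ 29·32 ≡ 16 (mod 57). So x ≡ 51 + 59·16 = 995 (mod 3363).
Unique solution in [0, 3363): x = 995.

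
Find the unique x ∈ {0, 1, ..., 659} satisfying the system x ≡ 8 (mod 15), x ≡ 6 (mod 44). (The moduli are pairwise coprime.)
The moduli 15, 44 are pairwise coprime, so by the CRT there is a unique solution mod 15·44 = 660.
Solve by successive substitution. Start with x ≡ 8 (mod 15).
  Combine with x ≡ 6 (mod 44): write x = 8 + 15·t and require 8 + 15·t ≡ 6 (mod 44), i.e. 15·t ≡ 6 − 8 ≡ 42 (mod 44). Since 15^(−1) ≡ 3 (mod 44), t ≡ 3·42 ≡ 38 (mod 44). So x ≡ 8 + 15·38 = 578 (mod 660).
Unique solution in [0, 660): x = 578.

Final answer: x ≡ 578 (mod 660); the representative in [0, 660) is 578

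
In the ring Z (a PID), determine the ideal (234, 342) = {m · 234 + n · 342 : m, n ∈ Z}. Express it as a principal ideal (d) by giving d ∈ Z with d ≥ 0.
In the PID Z, (a, b) is generated by gcd(a, b). Compute gcd(342, 234) with the extended Euclidean algorithm, tracking rows (r, s, t) with s·342 + t·234 = r:
  row A: (342, 1, 0)   [1·342 + 0·234 = 342]
  row B: (234, 0, 1)   [0·342 + 1·234 = 234]
  342 = 1·234 + 108   → row C = row A − 1·row B = (108, 1, −1)   [check: 1·342 − 1·234 = 108]
  234 = 2·108 + 18   → row D = row B − 2·row C = (18, −2, 3)   [check: −2·342 + 3·234 = 18]
  108 = 6·18 + 0   → remainder 0, stop. gcd = 18 (last nonzero row D).
So gcd(234, 342) = 18, with Bézout identity −2·342 + 3·234 = 18. Containment (⊇): the Bézout identity exhibits 18 as an element of (234, 342), giving (18) ⊆ (234, 342). Containment (⊆): since 18 | 234 and 18 | 342 (234 = 18·13, 342 = 18·19), every Z-linear combination of 234 and 342 is divisible by 18, so (234, 342) ⊆ (18). Therefore (234, 342) = (18), d = 18.

Final answer: (234, 342) = (18); d = 18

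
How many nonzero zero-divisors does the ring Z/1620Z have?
In Z/1620Z each nonzero element is either a unit (gcd with 1620 is 1) or a zero-divisor (gcd > 1). The number of units is φ(1620): factorise 1620 = 2^2 · 3^4 · 5, so φ(1620) = (2^2 − 2^1) · (3^4 − 3^3) · (5 − 1) = 2 · 54 · 4 = 432. The nonzero elements number 1620 − 1 = 1619. Hence the nonzero zero-divisors number 1619 − 432 = 1187.

Final answer: Z/1620Z has 1187 nonzero zero-divisors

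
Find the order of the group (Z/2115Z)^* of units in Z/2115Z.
|(Z/2115Z)^*| = 1104

(Z/2115Z)^* consists of the classes a with gcd(a, 2115) = 1, so its order is φ(2115). φ is multiplicative, with φ(p^e) = p^e − p^(e−1). Factorise 2115 = 3^2 · 5 · 47. Then
  φ(2115) = (3^2 − 3^1) · (5 − 1) · (47 − 1) = 6 · 4 · 46 = 1104.
Thus |(Z/2115Z)^*| = 1104.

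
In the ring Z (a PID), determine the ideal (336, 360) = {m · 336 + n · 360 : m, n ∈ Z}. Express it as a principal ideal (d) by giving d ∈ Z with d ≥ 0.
(336, 360) = (24); d = 24

In the PID Z, (a, b) is generated by gcd(a, b). Compute gcd(360, 336) with the extended Euclidean algorithm, tracking rows (r, s, t) with s·360 + t·336 = r:
  row A: (360, 1, 0)   [1·360 + 0·336 = 360]
  row B: (336, 0, 1)   [0·360 + 1·336 = 336]
  360 = 1·336 + 24   → row C = row A − 1·row B = (24, 1, −1)   [check: 1·360 − 1·336 = 24]
  336 = 14·24 + 0   → remainder 0, stop. gcd = 24 (last nonzero row C).
So gcd(336, 360) = 24, with Bézout identity 1·360 − 1·336 = 24. Containment (⊇): the Bézout identity exhibits 24 as an element of (336, 360), giving (24) ⊆ (336, 360). Containment (⊆): since 24 | 336 and 24 | 360 (336 = 24·14, 360 = 24·15), every Z-linear combination of 336 and 360 is divisible by 24, so (336, 360) ⊆ (24). Therefore (336, 360) = (24), d = 24.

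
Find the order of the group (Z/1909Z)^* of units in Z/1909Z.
|(Z/1909Z)^*| = 1804

(Z/1909Z)^* consists of the classes a with gcd(a, 1909) = 1, so its order is φ(1909). φ is multiplicative, with φ(p^e) = p^e − p^(e−1). Factorise 1909 = 23 · 83. Then
  φ(1909) = (23 − 1) · (83 − 1) = 22 · 82 = 1804.
Thus |(Z/1909Z)^*| = 1804.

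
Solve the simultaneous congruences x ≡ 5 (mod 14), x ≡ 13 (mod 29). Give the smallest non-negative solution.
The moduli 14, 29 are pairwise coprime, so by the CRT there is a unique solution mod 14·29 = 406.
Solve by successive substitution. Start with x ≡ 5 (mod 14).
  Combine with x ≡ 13 (mod 29): write x = 5 + 14·t and require 5 + 14·t ≡ 13 (mod 29), i.e. 14·t ≡ 13 − 5 ≡ 8 (mod 29). Since 14^(−1) ≡ 27 (mod 29), t ≡ 27·8 ≡ 13 (mod 29). So x ≡ 5 + 14·13 = 187 (mod 406).
Unique solution in [0, 406): x = 187.

Final answer: x ≡ 187 (mod 406); the representative in [0, 406) is 187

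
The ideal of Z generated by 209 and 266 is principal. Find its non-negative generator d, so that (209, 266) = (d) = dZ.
(209, 266) = (19); d = 19

In the PID Z, (a, b) is generated by gcd(a, b). Compute gcd(266, 209) with the extended Euclidean algorithm, tracking rows (r, s, t) with s·266 + t·209 = r:
  row A: (266, 1, 0)   [1·266 + 0·209 = 266]
  row B: (209, 0, 1)   [0·266 + 1·209 = 209]
  266 = 1·209 + 57   → row C = row A − 1·row B = (57, 1, −1)   [check: 1·266 − 1·209 = 57]
  209 = 3·57 + 38   → row D = row B − 3·row C = (38, −3, 4)   [check: −3·266 + 4·209 = 38]
  57 = 1·38 + 19   → row E = row C − 1·row D = (19, 4, −5)   [check: 4·266 − 5·209 = 19]
  38 = 2·19 + 0   → remainder 0, stop. gcd = 19 (last nonzero row E).
So gcd(209, 266) = 19, with Bézout identity 4·266 − 5·209 = 19. Containment (⊇): the Bézout identity exhibits 19 as an element of (209, 266), giving (19) ⊆ (209, 266). Containment (⊆): since 19 | 209 and 19 | 266 (209 = 19·11, 266 = 19·14), every Z-linear combination of 209 and 266 is divisible by 19, so (209, 266) ⊆ (19). Therefore (209, 266) = (19), d = 19.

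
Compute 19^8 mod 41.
Use repeated squaring. Binary(8) = 1000. Walk through the bits of the exponent 8 left-to-right: at each bit after the leading one, square the running value, then multiply by 19 if the bit is 1 (always reducing mod 41):
  bit 1 = 1 (leading): start with 19.
  bit 2 = 0: square 19^2 = 361 ≡ 33 (mod 41).
  bit 3 = 0: square 33^2 = 1089 ≡ 23 (mod 41).
  bit 4 = 0: square 23^2 = 529 ≡ 37 (mod 41).
Final value: 19^8 ≡ 37 (mod 41).

Final answer: 37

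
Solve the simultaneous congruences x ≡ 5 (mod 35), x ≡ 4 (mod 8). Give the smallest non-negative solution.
x ≡ 180 (mod 280); the representative in [0, 280) is 180

The moduli 35, 8 are pairwise coprime, so by the CRT there is a unique solution mod 35·8 = 280.
Solve by successive substitution. Start with x ≡ 5 (mod 35).
  Combine with x ≡ 4 (mod 8): write x = 5 + 35·t and require 5 + 35·t ≡ 4 (mod 8), i.e. 35·t ≡ 4 − 5 ≡ 7 (mod 8). Since 35^(−1) ≡ 3 (mod 8) (35 ≡ 3 (mod 8)), t ≡ 3·7 ≡ 5 (mod 8). So x ≡ 5 + 35·5 = 180 (mod 280).
Unique solution in [0, 280): x = 180.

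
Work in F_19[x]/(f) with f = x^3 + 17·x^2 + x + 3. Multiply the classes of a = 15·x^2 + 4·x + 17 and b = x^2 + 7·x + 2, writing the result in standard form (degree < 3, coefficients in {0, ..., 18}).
a · b ≡ 15·x^2 + 16 (mod f(x))

Multiply as integer polynomials: a · b = 15·x^4 + 109·x^3 + 75·x^2 + 127·x + 34. Reducing coefficients mod 19: a · b ≡ 15·x^4 + 14·x^3 + 18·x^2 + 13·x + 15. Now divide by f(x) = x^3 + 17·x^2 + x + 3 in F_19[x], eliminating the leading term at each step:
  leading term 15·x^4: subtract (15·x)·f(x) = 15·x^4 + 8·x^3 + 15·x^2 + 7·x, leaving 6·x^3 + 3·x^2 + 6·x + 15 (coefficients mod 19)
  leading term 6·x^3: subtract (6)·f(x) = 6·x^3 + 7·x^2 + 6·x + 18, leaving 15·x^2 + 16 (coefficients mod 19)
The degree is now < 3, so this is the remainder. Hence a · b ≡ 15·x^2 + 16 in F_19[x]/(f).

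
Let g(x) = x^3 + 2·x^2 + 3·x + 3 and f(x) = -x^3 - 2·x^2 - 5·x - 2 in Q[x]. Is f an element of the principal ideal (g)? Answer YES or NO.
In Q[x] the ideal (g) consists of all multiples of g, so f ∈ (g) iff g | f, i.e. iff the remainder of f on division by g is 0. Divide f by g (g is monic, so eliminate the leading term of the running remainder at each step):
  leading term -x^3: subtract (-1)·g(x) = -x^3 - 2·x^2 - 3·x - 3, leaving 1 - 2·x
The remainder r(x) = 1 - 2·x ≠ 0 (and deg r < deg g), so g ∤ f, i.e. f ∉ (g).

Final answer: NO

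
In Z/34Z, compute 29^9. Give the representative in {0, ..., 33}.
5

Use repeated squaring. Binary(9) = 1001. Walk through the bits of the exponent 9 left-to-right: at each bit after the leading one, square the running value, then multiply by 29 if the bit is 1 (always reducing mod 34):
  bit 1 = 1 (leading): start with 29.
  bit 2 = 0: square 29^2 = 841 ≡ 25 (mod 34).
  bit 3 = 0: square 25^2 = 625 ≡ 13 (mod 34).
  bit 4 = 1: square 13^2 = 169 ≡ 33; bit is 1, so multiply 33·29 = 957 ≡ 5 (mod 34).
Final value: 29^9 ≡ 5 (mod 34).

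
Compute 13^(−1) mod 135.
Apply the extended Euclidean algorithm to (135, 13), tracking rows (r, s, t) with s·135 + t·13 = r. Each division r_prev = q·r_cur + r_new produces the new row as (previous row) − q·(current row):
  row A: (135, 1, 0)   [1·135 + 0·13 = 135]
  row B: (13, 0, 1)   [0·135 + 1·13 = 13]
  135 = 10·13 + 5   → row C = row A − 10·row B = (5, 1, −10)   [check: 1·135 − 10·13 = 5]
  13 = 2·5 + 3   → row D = row B − 2·row C = (3, −2, 21)   [check: −2·135 + 21·13 = 3]
  5 = 1·3 + 2   → row E = row C − 1·row D = (2, 3, −31)   [check: 3·135 − 31·13 = 2]
  3 = 1·2 + 1   → row F = row D − 1·row E = (1, −5, 52)   [check: −5·135 + 52·13 = 1]
  2 = 2·1 + 0   → remainder 0, stop. gcd = 1 (last nonzero row F).
The gcd is 1, so 13 is invertible mod 135. The last nonzero row gives −5·135 + 52·13 = 1, so t = 52. So 13^(−1) ≡ 52 (mod 135). Verify: 13 · 52 = 676 ≡ 1 (mod 135). ✓

Final answer: 13^(−1) ≡ 52 (mod 135)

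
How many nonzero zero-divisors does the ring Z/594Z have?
Z/594Z has 413 nonzero zero-divisors

In Z/594Z each nonzero element is either a unit (gcd with 594 is 1) or a zero-divisor (gcd > 1). The number of units is φ(594): factorise 594 = 2 · 3^3 · 11, so φ(594) = (2 − 1) · (3^3 − 3^2) · (11 − 1) = 1 · 18 · 10 = 180. The nonzero elements number 594 − 1 = 593. Hence the nonzero zero-divisors number 593 − 180 = 413.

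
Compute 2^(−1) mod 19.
2^(−1) ≡ 10 (mod 19)

Apply the extended Euclidean algorithm to (19, 2), tracking rows (r, s, t) with s·19 + t·2 = r. Each division r_prev = q·r_cur + r_new produces the new row as (previous row) − q·(current row):
  row A: (19, 1, 0)   [1·19 + 0·2 = 19]
  row B: (2, 0, 1)   [0·19 + 1·2 = 2]
  19 = 9·2 + 1   → row C = row A − 9·row B = (1, 1, −9)   [check: 1·19 − 9·2 = 1]
  2 = 2·1 + 0   → remainder 0, stop. gcd = 1 (last nonzero row C).
The gcd is 1, so 2 is invertible mod 19. The last nonzero row gives 1·19 − 9·2 = 1, so t = −9. So 2^(−1) ≡ −9 ≡ 10 (mod 19). Verify: 2 · 10 = 20 ≡ 1 (mod 19). ✓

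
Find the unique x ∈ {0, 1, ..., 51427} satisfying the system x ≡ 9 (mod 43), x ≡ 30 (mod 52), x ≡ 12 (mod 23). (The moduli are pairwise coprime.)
x ≡ 11834 (mod 51428); the representative in [0, 51428) is 11834

The moduli 43, 52, 23 are pairwise coprime, so by the CRT there is a unique solution mod 43·52·23 = 51428.
Solve by successive substitution. Start with x ≡ 9 (mod 43).
  Combine with x ≡ 30 (mod 52): write x = 9 + 43·t and require 9 + 43·t ≡ 30 (mod 52), i.e. 43·t ≡ 30 − 9 ≡ 21 (mod 52). Since 43^(−1) ≡ 23 (mod 52), t ≡ 23·21 ≡ 15 (mod 52). So x ≡ 9 + 43·15 = 654 (mod 2236).
  Combine with x ≡ 12 (mod 23): write x = 654 + 2236·t and require 654 + 2236·t ≡ 12 (mod 23), i.e. 2236·t ≡ 12 − 654 ≡ 2 (mod 23). Since 2236^(−1) ≡ 14 (mod 23) (2236 ≡ 5 (mod 23)), t ≡ 14·2 ≡ 5 (mod 23). So x ≡ 654 + 2236·5 = 11834 (mod 51428).
Unique solution in [0, 51428): x = 11834.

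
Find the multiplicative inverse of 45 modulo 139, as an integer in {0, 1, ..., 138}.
Apply the extended Euclidean algorithm to (139, 45), tracking rows (r, s, t) with s·139 + t·45 = r. Each division r_prev = q·r_cur + r_new produces the new row as (previous row) − q·(current row):
  row A: (139, 1, 0)   [1·139 + 0·45 = 139]
  row B: (45, 0, 1)   [0·139 + 1·45 = 45]
  139 = 3·45 + 4   → row C = row A − 3·row B = (4, 1, −3)   [check: 1·139 − 3·45 = 4]
  45 = 11·4 + 1   → row D = row B − 11·row C = (1, −11, 34)   [check: −11·139 + 34·45 = 1]
  4 = 4·1 + 0   → remainder 0, stop. gcd = 1 (last nonzero row D).
The gcd is 1, so 45 is invertible mod 139. The last nonzero row gives −11·139 + 34·45 = 1, so t = 34. So 45^(−1) ≡ 34 (mod 139). Verify: 45 · 34 = 1530 ≡ 1 (mod 139). ✓

Final answer: 45^(−1) ≡ 34 (mod 139)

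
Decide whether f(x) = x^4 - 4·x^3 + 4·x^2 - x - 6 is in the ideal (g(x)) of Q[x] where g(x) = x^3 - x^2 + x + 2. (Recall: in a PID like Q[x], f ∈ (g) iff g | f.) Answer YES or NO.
In Q[x] the ideal (g) consists of all multiples of g, so f ∈ (g) iff g | f, i.e. iff the remainder of f on division by g is 0. Divide f by g (g is monic, so eliminate the leading term of the running remainder at each step):
  leading term x^4: subtract (x)·g(x) = x^4 - x^3 + x^2 + 2·x, leaving -3·x^3 + 3·x^2 - 3·x - 6
  leading term -3·x^3: subtract (-3)·g(x) = -3·x^3 + 3·x^2 - 3·x - 6, leaving 0
The remainder is 0, so f(x) = g(x) · h(x) with h(x) = x - 3. Hence g | f, i.e. f ∈ (g).

Final answer: YES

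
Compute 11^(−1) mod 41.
Apply the extended Euclidean algorithm to (41, 11), tracking rows (r, s, t) with s·41 + t·11 = r. Each division r_prev = q·r_cur + r_new produces the new row as (previous row) − q·(current row):
  row A: (41, 1, 0)   [1·41 + 0·11 = 41]
  row B: (11, 0, 1)   [0·41 + 1·11 = 11]
  41 = 3·11 + 8   → row C = row A − 3·row B = (8, 1, −3)   [check: 1·41 − 3·11 = 8]
  11 = 1·8 + 3   → row D = row B − 1·row C = (3, −1, 4)   [check: −1·41 + 4·11 = 3]
  8 = 2·3 + 2   → row E = row C − 2·row D = (2, 3, −11)   [check: 3·41 − 11·11 = 2]
  3 = 1·2 + 1   → row F = row D − 1·row E = (1, −4, 15)   [check: −4·41 + 15·11 = 1]
  2 = 2·1 + 0   → remainder 0, stop. gcd = 1 (last nonzero row F).
The gcd is 1, so 11 is invertible mod 41. The last nonzero row gives −4·41 + 15·11 = 1, so t = 15. So 11^(−1) ≡ 15 (mod 41). Verify: 11 · 15 = 165 ≡ 1 (mod 41). ✓

Final answer: 11^(−1) ≡ 15 (mod 41)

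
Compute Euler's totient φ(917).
φ(917) = 780

φ is multiplicative, with φ(p^e) = p^e − p^(e−1). Factorise 917 = 7 · 131. Then
  φ(917) = (7 − 1) · (131 − 1) = 6 · 130 = 780.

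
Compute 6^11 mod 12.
0

Use repeated squaring. Binary(11) = 1011. Walk through the bits of the exponent 11 left-to-right: at each bit after the leading one, square the running value, then multiply by 6 if the bit is 1 (always reducing mod 12):
  bit 1 = 1 (leading): start with 6.
  bit 2 = 0: square 6^2 = 36 ≡ 0 (mod 12).
  bit 3 = 1: square 0^2 = 0; bit is 1, so multiply 0·6 = 0 (mod 12).
  bit 4 = 1: square 0^2 = 0; bit is 1, so multiply 0·6 = 0 (mod 12).
Final value: 6^11 ≡ 0 (mod 12).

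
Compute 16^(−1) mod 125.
16^(−1) ≡ 86 (mod 125)

Apply the extended Euclidean algorithm to (125, 16), tracking rows (r, s, t) with s·125 + t·16 = r. Each division r_prev = q·r_cur + r_new produces the new row as (previous row) − q·(current row):
  row A: (125, 1, 0)   [1·125 + 0·16 = 125]
  row B: (16, 0, 1)   [0·125 + 1·16 = 16]
  125 = 7·16 + 13   → row C = row A − 7·row B = (13, 1, −7)   [check: 1·125 − 7·16 = 13]
  16 = 1·13 + 3   → row D = row B − 1·row C = (3, −1, 8)   [check: −1·125 + 8·16 = 3]
  13 = 4·3 + 1   → row E = row C − 4·row D = (1, 5, −39)   [check: 5·125 − 39·16 = 1]
  3 = 3·1 + 0   → remainder 0, stop. gcd = 1 (last nonzero row E).
The gcd is 1, so 16 is invertible mod 125. The last nonzero row gives 5·125 − 39·16 = 1, so t = −39. So 16^(−1) ≡ −39 ≡ 86 (mod 125). Verify: 16 · 86 = 1376 ≡ 1 (mod 125). ✓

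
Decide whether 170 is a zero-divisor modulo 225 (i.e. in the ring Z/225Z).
YES

gcd(170, 225) = 5 > 1, so 170 is not a unit in Z/225Z. In Z/nZ every nonzero non-unit is a zero-divisor: explicitly, take b = 225/gcd = 45 ≠ 0 (mod 225); then 170·45 = 7650 = 34·225, i.e. 170·45 ≡ 0 (mod 225). So 170 is a zero-divisor.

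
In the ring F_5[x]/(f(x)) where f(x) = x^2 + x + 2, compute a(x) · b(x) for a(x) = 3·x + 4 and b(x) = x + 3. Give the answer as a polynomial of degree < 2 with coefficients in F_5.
a · b ≡ 1 (mod f(x))

Multiply as integer polynomials: a · b = 3·x^2 + 13·x + 12. Reducing coefficients mod 5: a · b ≡ 3·x^2 + 3·x + 2. Now divide by f(x) = x^2 + x + 2 in F_5[x], eliminating the leading term at each step:
  leading term 3·x^2: subtract (3)·f(x) = 3·x^2 + 3·x + 1, leaving 1 (coefficients mod 5)
The degree is now < 2, so this is the remainder. Hence a · b ≡ 1 in F_5[x]/(f).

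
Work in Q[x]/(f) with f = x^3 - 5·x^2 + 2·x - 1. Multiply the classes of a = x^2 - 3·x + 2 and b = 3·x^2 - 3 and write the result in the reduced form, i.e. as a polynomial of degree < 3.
a · b ≡ 27·x^2 (mod f(x))

First multiply in Q[x] without reducing: a · b = 3·x^4 - 9·x^3 + 3·x^2 + 9·x - 6. Now divide by f(x) = x^3 - 5·x^2 + 2·x - 1, eliminating the leading term at each step:
  leading term 3·x^4: subtract (3·x)·f(x) = 3·x^4 - 15·x^3 + 6·x^2 - 3·x, leaving 6·x^3 - 3·x^2 + 12·x - 6
  leading term 6·x^3: subtract (6)·f(x) = 6·x^3 - 30·x^2 + 12·x - 6, leaving 27·x^2
The degree is now < 3, so this is the remainder. Hence a · b ≡ 27·x^2 in Q[x]/(f).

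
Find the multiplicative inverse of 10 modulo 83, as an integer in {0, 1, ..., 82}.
10^(−1) ≡ 25 (mod 83)

Apply the extended Euclidean algorithm to (83, 10), tracking rows (r, s, t) with s·83 + t·10 = r. Each division r_prev = q·r_cur + r_new produces the new row as (previous row) − q·(current row):
  row A: (83, 1, 0)   [1·83 + 0·10 = 83]
  row B: (10, 0, 1)   [0·83 + 1·10 = 10]
  83 = 8·10 + 3   → row C = row A − 8·row B = (3, 1, −8)   [check: 1·83 − 8·10 = 3]
  10 = 3·3 + 1   → row D = row B − 3·row C = (1, −3, 25)   [check: −3·83 + 25·10 = 1]
  3 = 3·1 + 0   → remainder 0, stop. gcd = 1 (last nonzero row D).
The gcd is 1, so 10 is invertible mod 83. The last nonzero row gives −3·83 + 25·10 = 1, so t = 25. So 10^(−1) ≡ 25 (mod 83). Verify: 10 · 25 = 250 ≡ 1 (mod 83). ✓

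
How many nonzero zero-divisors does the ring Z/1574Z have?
In Z/1574Z each nonzero element is either a unit (gcd with 1574 is 1) or a zero-divisor (gcd > 1). The number of units is φ(1574): factorise 1574 = 2 · 787, so φ(1574) = (2 − 1) · (787 − 1) = 1 · 786 = 786. The nonzero elements number 1574 − 1 = 1573. Hence the nonzero zero-divisors number 1573 − 786 = 787.

Final answer: Z/1574Z has 787 nonzero zero-divisors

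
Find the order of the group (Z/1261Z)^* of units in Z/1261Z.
|(Z/1261Z)^*| = 1152

(Z/1261Z)^* consists of the classes a with gcd(a, 1261) = 1, so its order is φ(1261). φ is multiplicative, with φ(p^e) = p^e − p^(e−1). Factorise 1261 = 13 · 97. Then
  φ(1261) = (13 − 1) · (97 − 1) = 12 · 96 = 1152.
Thus |(Z/1261Z)^*| = 1152.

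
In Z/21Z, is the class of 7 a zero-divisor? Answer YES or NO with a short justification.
YES

gcd(7, 21) = 7 > 1, so 7 is not a unit in Z/21Z. In Z/nZ every nonzero non-unit is a zero-divisor: explicitly, take b = 21/gcd = 3 ≠ 0 (mod 21); then 7·3 = 21 = 1·21, i.e. 7·3 ≡ 0 (mod 21). So 7 is a zero-divisor.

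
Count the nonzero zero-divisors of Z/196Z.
Z/196Z has 111 nonzero zero-divisors

In Z/196Z each nonzero element is either a unit (gcd with 196 is 1) or a zero-divisor (gcd > 1). The number of units is φ(196): factorise 196 = 2^2 · 7^2, so φ(196) = (2^2 − 2^1) · (7^2 − 7^1) = 2 · 42 = 84. The nonzero elements number 196 − 1 = 195. Hence the nonzero zero-divisors number 195 − 84 = 111.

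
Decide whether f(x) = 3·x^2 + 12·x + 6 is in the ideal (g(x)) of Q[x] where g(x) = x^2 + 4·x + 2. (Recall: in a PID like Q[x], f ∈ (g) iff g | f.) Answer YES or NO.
YES

In Q[x] the ideal (g) consists of all multiples of g, so f ∈ (g) iff g | f, i.e. iff the remainder of f on division by g is 0. Divide f by g (g is monic, so eliminate the leading term of the running remainder at each step):
  leading term 3·x^2: subtract (3)·g(x) = 3·x^2 + 12·x + 6, leaving 0
The remainder is 0, so f(x) = g(x) · h(x) with h(x) = 3. Hence g | f, i.e. f ∈ (g).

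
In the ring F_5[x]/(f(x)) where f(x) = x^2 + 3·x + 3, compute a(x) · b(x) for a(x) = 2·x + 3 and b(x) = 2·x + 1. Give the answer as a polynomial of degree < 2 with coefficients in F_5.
Multiply as integer polynomials: a · b = 4·x^2 + 8·x + 3. Reducing coefficients mod 5: a · b ≡ 4·x^2 + 3·x + 3. Now divide by f(x) = x^2 + 3·x + 3 in F_5[x], eliminating the leading term at each step:
  leading term 4·x^2: subtract (4)·f(x) = 4·x^2 + 2·x + 2, leaving x + 1 (coefficients mod 5)
The degree is now < 2, so this is the remainder. Hence a · b ≡ x + 1 in F_5[x]/(f).

Final answer: a · b ≡ x + 1 (mod f(x))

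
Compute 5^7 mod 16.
13

Use repeated squaring. Binary(7) = 111. Walk through the bits of the exponent 7 left-to-right: at each bit after the leading one, square the running value, then multiply by 5 if the bit is 1 (always reducing mod 16):
  bit 1 = 1 (leading): start with 5.
  bit 2 = 1: square 5^2 = 25 ≡ 9; bit is 1, so multiply 9·5 = 45 ≡ 13 (mod 16).
  bit 3 = 1: square 13^2 = 169 ≡ 9; bit is 1, so multiply 9·5 = 45 ≡ 13 (mod 16).
Final value: 5^7 ≡ 13 (mod 16).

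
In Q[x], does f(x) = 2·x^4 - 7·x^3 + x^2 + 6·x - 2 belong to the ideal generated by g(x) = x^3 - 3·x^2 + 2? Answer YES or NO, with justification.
NO

In Q[x] the ideal (g) consists of all multiples of g, so f ∈ (g) iff g | f, i.e. iff the remainder of f on division by g is 0. Divide f by g (g is monic, so eliminate the leading term of the running remainder at each step):
  leading term 2·x^4: subtract (2·x)·g(x) = 2·x^4 - 6·x^3 + 4·x, leaving -x^3 + x^2 + 2·x - 2
  leading term -x^3: subtract (-1)·g(x) = -x^3 + 3·x^2 - 2, leaving -2·x^2 + 2·x
The remainder r(x) = -2·x^2 + 2·x ≠ 0 (and deg r < deg g), so g ∤ f, i.e. f ∉ (g).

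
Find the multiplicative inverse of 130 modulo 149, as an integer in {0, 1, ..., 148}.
130^(−1) ≡ 47 (mod 149)

Apply the extended Euclidean algorithm to (149, 130), tracking rows (r, s, t) with s·149 + t·130 = r. Each division r_prev = q·r_cur + r_new produces the new row as (previous row) − q·(current row):
  row A: (149, 1, 0)   [1·149 + 0·130 = 149]
  row B: (130, 0, 1)   [0·149 + 1·130 = 130]
  149 = 1·130 + 19   → row C = row A − 1·row B = (19, 1, −1)   [check: 1·149 − 1·130 = 19]
  130 = 6·19 + 16   → row D = row B − 6·row C = (16, −6, 7)   [check: −6·149 + 7·130 = 16]
  19 = 1·16 + 3   → row E = row C − 1·row D = (3, 7, −8)   [check: 7·149 − 8·130 = 3]
  16 = 5·3 + 1   → row F = row D − 5·row E = (1, −41, 47)   [check: −41·149 + 47·130 = 1]
  3 = 3·1 + 0   → remainder 0, stop. gcd = 1 (last nonzero row F).
The gcd is 1, so 130 is invertible mod 149. The last nonzero row gives −41·149 + 47·130 = 1, so t = 47. So 130^(−1) ≡ 47 (mod 149). Verify: 130 · 47 = 6110 ≡ 1 (mod 149). ✓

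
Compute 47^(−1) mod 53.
Apply the extended Euclidean algorithm to (53, 47), tracking rows (r, s, t) with s·53 + t·47 = r. Each division r_prev = q·r_cur + r_new produces the new row as (previous row) − q·(current row):
  row A: (53, 1, 0)   [1·53 + 0·47 = 53]
  row B: (47, 0, 1)   [0·53 + 1·47 = 47]
  53 = 1·47 + 6   → row C = row A − 1·row B = (6, 1, −1)   [check: 1·53 − 1·47 = 6]
  47 = 7·6 + 5   → row D = row B − 7·row C = (5, −7, 8)   [check: −7·53 + 8·47 = 5]
  6 = 1·5 + 1   → row E = row C − 1·row D = (1, 8, −9)   [check: 8·53 − 9·47 = 1]
  5 = 5·1 + 0   → remainder 0, stop. gcd = 1 (last nonzero row E).
The gcd is 1, so 47 is invertible mod 53. The last nonzero row gives 8·53 − 9·47 = 1, so t = −9. So 47^(−1) ≡ −9 ≡ 44 (mod 53). Verify: 47 · 44 = 2068 ≡ 1 (mod 53). ✓

Final answer: 47^(−1) ≡ 44 (mod 53)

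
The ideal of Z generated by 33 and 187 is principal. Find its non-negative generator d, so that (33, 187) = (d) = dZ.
(33, 187) = (11); d = 11

In the PID Z, (a, b) is generated by gcd(a, b). Compute gcd(187, 33) with the extended Euclidean algorithm, tracking rows (r, s, t) with s·187 + t·33 = r:
  row A: (187, 1, 0)   [1·187 + 0·33 = 187]
  row B: (33, 0, 1)   [0·187 + 1·33 = 33]
  187 = 5·33 + 22   → row C = row A − 5·row B = (22, 1, −5)   [check: 1·187 − 5·33 = 22]
  33 = 1·22 + 11   → row D = row B − 1·row C = (11, −1, 6)   [check: −1·187 + 6·33 = 11]
  22 = 2·11 + 0   → remainder 0, stop. gcd = 11 (last nonzero row D).
So gcd(33, 187) = 11, with Bézout identity −1·187 + 6·33 = 11. Containment (⊇): the Bézout identity exhibits 11 as an element of (33, 187), giving (11) ⊆ (33, 187). Containment (⊆): since 11 | 33 and 11 | 187 (33 = 11·3, 187 = 11·17), every Z-linear combination of 33 and 187 is divisible by 11, so (33, 187) ⊆ (11). Therefore (33, 187) = (11), d = 11.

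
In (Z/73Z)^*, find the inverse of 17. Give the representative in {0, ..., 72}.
Apply the extended Euclidean algorithm to (73, 17), tracking rows (r, s, t) with s·73 + t·17 = r. Each division r_prev = q·r_cur + r_new produces the new row as (previous row) − q·(current row):
  row A: (73, 1, 0)   [1·73 + 0·17 = 73]
  row B: (17, 0, 1)   [0·73 + 1·17 = 17]
  73 = 4·17 + 5   → row C = row A − 4·row B = (5, 1, −4)   [check: 1·73 − 4·17 = 5]
  17 = 3·5 + 2   → row D = row B − 3·row C = (2, −3, 13)   [check: −3·73 + 13·17 = 2]
  5 = 2·2 + 1   → row E = row C − 2·row D = (1, 7, −30)   [check: 7·73 − 30·17 = 1]
  2 = 2·1 + 0   → remainder 0, stop. gcd = 1 (last nonzero row E).
The gcd is 1, so 17 is invertible mod 73. The last nonzero row gives 7·73 − 30·17 = 1, so t = −30. So 17^(−1) ≡ −30 ≡ 43 (mod 73). Verify: 17 · 43 = 731 ≡ 1 (mod 73). ✓

Final answer: 17^(−1) ≡ 43 (mod 73)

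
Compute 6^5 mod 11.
10

Use repeated squaring. Binary(5) = 101. Walk through the bits of the exponent 5 left-to-right: at each bit after the leading one, square the running value, then multiply by 6 if the bit is 1 (always reducing mod 11):
  bit 1 = 1 (leading): start with 6.
  bit 2 = 0: square 6^2 = 36 ≡ 3 (mod 11).
  bit 3 = 1: square 3^2 = 9; bit is 1, so multiply 9·6 = 54 ≡ 10 (mod 11).
Final value: 6^5 ≡ 10 (mod 11).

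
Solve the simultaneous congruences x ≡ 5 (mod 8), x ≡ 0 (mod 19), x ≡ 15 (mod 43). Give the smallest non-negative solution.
The moduli 8, 19, 43 are pairwise coprime, so by the CRT there is a unique solution mod 8·19·43 = 6536.
Solve by successive substitution. Start with x ≡ 5 (mod 8).
  Combine with x ≡ 0 (mod 19): write x = 5 + 8·t and require 5 + 8·t ≡ 0 (mod 19), i.e. 8·t ≡ 0 − 5 ≡ 14 (mod 19). Since 8^(−1) ≡ 12 (mod 19), t ≡ 12·14 ≡ 16 (mod 19). So x ≡ 5 + 8·16 = 133 (mod 152).
  Combine with x ≡ 15 (mod 43): write x = 133 + 152·t and require 133 + 152·t ≡ 15 (mod 43), i.e. 152·t ≡ 15 − 133 ≡ 11 (mod 43). Since 152^(−1) ≡ 15 (mod 43) (152 ≡ 23 (mod 43)), t ≡ 15·11 ≡ 36 (mod 43). So x ≡ 133 + 152·36 = 5605 (mod 6536).
Unique solution in [0, 6536): x = 5605.

Final answer: x ≡ 5605 (mod 6536); the representative in [0, 6536) is 5605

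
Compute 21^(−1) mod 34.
Apply the extended Euclidean algorithm to (34, 21), tracking rows (r, s, t) with s·34 + t·21 = r. Each division r_prev = q·r_cur + r_new produces the new row as (previous row) − q·(current row):
  row A: (34, 1, 0)   [1·34 + 0·21 = 34]
  row B: (21, 0, 1)   [0·34 + 1·21 = 21]
  34 = 1·21 + 13   → row C = row A − 1·row B = (13, 1, −1)   [check: 1·34 − 1·21 = 13]
  21 = 1·13 + 8   → row D = row B − 1·row C = (8, −1, 2)   [check: −1·34 + 2·21 = 8]
  13 = 1·8 + 5   → row E = row C − 1·row D = (5, 2, −3)   [check: 2·34 − 3·21 = 5]
  8 = 1·5 + 3   → row F = row D − 1·row E = (3, −3, 5)   [check: −3·34 + 5·21 = 3]
  5 = 1·3 + 2   → row G = row E − 1·row F = (2, 5, −8)   [check: 5·34 − 8·21 = 2]
  3 = 1·2 + 1   → row H = row F − 1·row G = (1, −8, 13)   [check: −8·34 + 13·21 = 1]
  2 = 2·1 + 0   → remainder 0, stop. gcd = 1 (last nonzero row H).
The gcd is 1, so 21 is invertible mod 34. The last nonzero row gives −8·34 + 13·21 = 1, so t = 13. So 21^(−1) ≡ 13 (mod 34). Verify: 21 · 13 = 273 ≡ 1 (mod 34). ✓

Final answer: 21^(−1) ≡ 13 (mod 34)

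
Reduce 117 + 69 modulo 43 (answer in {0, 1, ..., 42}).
Reduce the summands first: 117 ≡ 31, 69 ≡ 26 (mod 43), so 117 + 69 ≡ 31 + 26 (mod 43). 31 + 26 = 57; 57 = 1·43 + 14, so (117 + 69) mod 43 = 14.

Final answer: 14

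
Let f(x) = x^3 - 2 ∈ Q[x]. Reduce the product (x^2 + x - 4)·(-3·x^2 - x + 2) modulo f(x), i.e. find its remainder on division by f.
First multiply in Q[x] without reducing: a · b = -3·x^4 - 4·x^3 + 13·x^2 + 6·x - 8. Now divide by f(x) = x^3 - 2, eliminating the leading term at each step:
  leading term -3·x^4: subtract (-3·x)·f(x) = -3·x^4 + 6·x, leaving -4·x^3 + 13·x^2 - 8
  leading term -4·x^3: subtract (-4)·f(x) = 8 - 4·x^3, leaving 13·x^2 - 16
The degree is now < 3, so this is the remainder. Hence a · b ≡ 13·x^2 - 16 in Q[x]/(f).

Final answer: a · b ≡ 13·x^2 - 16 (mod f(x))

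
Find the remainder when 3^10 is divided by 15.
Use repeated squaring. Binary(10) = 1010. Walk through the bits of the exponent 10 left-to-right: at each bit after the leading one, square the running value, then multiply by 3 if the bit is 1 (always reducing mod 15):
  bit 1 = 1 (leading): start with 3.
  bit 2 = 0: square 3^2 = 9 (mod 15).
  bit 3 = 1: square 9^2 = 81 ≡ 6; bit is 1, so multiply 6·3 = 18 ≡ 3 (mod 15).
  bit 4 = 0: square 3^2 = 9 (mod 15).
Final value: 3^10 ≡ 9 (mod 15).

Final answer: 9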